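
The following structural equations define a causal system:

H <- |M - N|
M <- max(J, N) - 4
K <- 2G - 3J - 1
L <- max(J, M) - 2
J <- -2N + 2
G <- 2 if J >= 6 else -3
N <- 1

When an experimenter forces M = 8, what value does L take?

6

Under do(M=8), the mechanism M <- max(J, N) - 4 is discarded; M is fixed at 8.
J = -2N + 2  [with N=1]  = 0
L = max(J, M) - 2  [with J=0, M=8]  = 6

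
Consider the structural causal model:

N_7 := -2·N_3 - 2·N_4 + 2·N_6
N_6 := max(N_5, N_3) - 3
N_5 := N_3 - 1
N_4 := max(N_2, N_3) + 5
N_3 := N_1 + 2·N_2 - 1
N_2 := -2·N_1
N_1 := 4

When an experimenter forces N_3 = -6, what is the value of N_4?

The intervention breaks the incoming arrows to N_3: N_3 := N_1 + 2·N_2 - 1 no longer applies, and N_3 = -6.
N_2 = -2·N_1  [with N_1=4]  = -8
N_4 = max(N_2, N_3) + 5  [with N_2=-8, N_3=-6]  = -1

-1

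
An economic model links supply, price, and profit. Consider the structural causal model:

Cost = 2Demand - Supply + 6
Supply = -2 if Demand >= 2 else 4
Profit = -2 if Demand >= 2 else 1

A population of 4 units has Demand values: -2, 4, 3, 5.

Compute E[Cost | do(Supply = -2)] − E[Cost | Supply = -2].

Under do(Supply=-2), Supply's equation is replaced by Supply=-2 for every unit. Per-unit Cost: 4, 16, 14, 18. Mean = 13.
Conditioning on Supply=-2 selects the 3 unit(s) with Demand ∈ {4, 3, 5}. Their Cost values: 16, 14, 18. Mean = 16.
Difference = 13 − 16 = -3.

-3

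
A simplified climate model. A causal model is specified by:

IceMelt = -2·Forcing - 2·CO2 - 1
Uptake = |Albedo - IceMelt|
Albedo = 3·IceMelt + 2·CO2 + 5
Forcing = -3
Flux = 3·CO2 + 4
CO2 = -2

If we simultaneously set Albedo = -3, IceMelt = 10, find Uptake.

The joint intervention fixes Albedo = -3, IceMelt = 10, removing each variable's own equation.
Uptake = |Albedo - IceMelt|  [with Albedo=-3, IceMelt=10]  = 13

13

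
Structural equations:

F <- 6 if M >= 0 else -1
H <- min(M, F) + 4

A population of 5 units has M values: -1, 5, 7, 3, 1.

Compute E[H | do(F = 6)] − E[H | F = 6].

-0.95

do(F=6) breaks F's dependence on M. With F=6 fixed, H across the units is 3, 9, 10, 7, 5, mean 6.8.
Conditioning on F=6 selects the 4 unit(s) with M ∈ {5, 7, 3, 1}. Their H values: 9, 10, 7, 5. Mean = 7.75.
Difference = 6.8 − 7.75 = -0.95.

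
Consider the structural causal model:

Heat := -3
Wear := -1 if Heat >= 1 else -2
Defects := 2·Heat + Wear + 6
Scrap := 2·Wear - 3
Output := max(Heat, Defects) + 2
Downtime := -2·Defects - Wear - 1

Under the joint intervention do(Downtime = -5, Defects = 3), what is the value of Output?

Under do(Downtime = -5, Defects = 3), each intervened variable's structural equation is replaced by its fixed value.
Output = max(Heat, Defects) + 2  [with Heat=-3, Defects=3]  = 5

5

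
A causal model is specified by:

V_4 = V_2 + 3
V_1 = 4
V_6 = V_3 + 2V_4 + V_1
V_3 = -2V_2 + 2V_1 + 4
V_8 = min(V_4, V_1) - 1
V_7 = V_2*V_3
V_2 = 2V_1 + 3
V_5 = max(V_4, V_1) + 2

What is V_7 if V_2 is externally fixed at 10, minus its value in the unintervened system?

Under do(V_2=10), the mechanism V_2 = 2V_1 + 3 is discarded; V_2 is fixed at 10.
V_3 = -2V_2 + 2V_1 + 4  [with V_2=10, V_1=4]  = -8
V_7 = V_2*V_3  [with V_2=10, V_3=-8]  = -80
Without intervention: V_2 = 2V_1 + 3  [with V_1=4]  = 11; V_3 = -2V_2 + 2V_1 + 4  [with V_2=11, V_1=4]  = -10; V_7 = V_2*V_3  [with V_2=11, V_3=-10]  = -110.
Change = -80 − (-110) = 30.

30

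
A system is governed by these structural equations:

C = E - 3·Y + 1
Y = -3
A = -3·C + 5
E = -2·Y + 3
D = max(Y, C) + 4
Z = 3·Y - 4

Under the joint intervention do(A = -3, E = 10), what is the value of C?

20

Setting A = -3, E = 10 by intervention discards those variables' equations.
C = E - 3·Y + 1  [with E=10, Y=-3]  = 20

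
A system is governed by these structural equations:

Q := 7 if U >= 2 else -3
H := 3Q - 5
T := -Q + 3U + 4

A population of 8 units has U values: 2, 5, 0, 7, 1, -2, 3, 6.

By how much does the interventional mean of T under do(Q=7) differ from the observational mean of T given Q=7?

-5.55

do(Q=7) breaks Q's dependence on U. With Q=7 fixed, T across the units is 3, 12, -3, 18, 0, -9, 6, 15, mean 5.25.
Observing Q=7 restricts to units where Q's equation naturally yields 7: U ∈ {2, 5, 7, 3, 6}. In that subpopulation T = 3, 12, 18, 6, 15, mean 10.8.
Difference = 5.25 − 10.8 = -5.55.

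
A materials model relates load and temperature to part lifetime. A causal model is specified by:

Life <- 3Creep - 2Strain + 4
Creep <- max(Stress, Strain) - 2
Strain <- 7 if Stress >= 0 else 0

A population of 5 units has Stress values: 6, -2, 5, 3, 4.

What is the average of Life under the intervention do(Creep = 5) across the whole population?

7.8

Under do(Creep=5), Creep's equation is replaced by Creep=5 for every unit. Per-unit Life: 5, 19, 5, 5, 5. Mean = 7.8.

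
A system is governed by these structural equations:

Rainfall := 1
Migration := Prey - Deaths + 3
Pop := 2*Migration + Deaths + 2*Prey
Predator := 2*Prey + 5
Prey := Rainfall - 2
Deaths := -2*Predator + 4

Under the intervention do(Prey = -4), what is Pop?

-20

Under do(Prey=-4), the mechanism Prey := Rainfall - 2 is discarded; Prey is fixed at -4.
Predator = 2*Prey + 5  [with Prey=-4]  = -3
Deaths = -2*Predator + 4  [with Predator=-3]  = 10
Migration = Prey - Deaths + 3  [with Prey=-4, Deaths=10]  = -11
Pop = 2*Migration + Deaths + 2*Prey  [with Migration=-11, Deaths=10, Prey=-4]  = -20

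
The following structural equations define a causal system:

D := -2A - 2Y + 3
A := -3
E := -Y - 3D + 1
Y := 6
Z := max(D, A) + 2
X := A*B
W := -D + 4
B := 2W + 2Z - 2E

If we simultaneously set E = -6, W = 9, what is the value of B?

Under do(E = -6, W = 9), each intervened variable's structural equation is replaced by its fixed value.
D = -2A - 2Y + 3  [with A=-3, Y=6]  = -3
Z = max(D, A) + 2  [with D=-3, A=-3]  = -1
B = 2W + 2Z - 2E  [with W=9, Z=-1, E=-6]  = 28

28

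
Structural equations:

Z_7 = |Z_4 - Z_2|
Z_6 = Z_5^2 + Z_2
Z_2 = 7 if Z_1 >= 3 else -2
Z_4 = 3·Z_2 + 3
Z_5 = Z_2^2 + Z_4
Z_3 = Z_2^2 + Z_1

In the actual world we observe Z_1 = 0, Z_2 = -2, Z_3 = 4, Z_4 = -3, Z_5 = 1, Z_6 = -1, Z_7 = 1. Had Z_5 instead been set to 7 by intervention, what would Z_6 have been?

The intervention breaks the incoming arrows to Z_5: Z_5 = Z_2^2 + Z_4 no longer applies, and Z_5 = 7.
Z_2 = 7 if Z_1 >= 3 else -2  [with Z_1=0]  = -2
Z_6 = Z_5^2 + Z_2  [with Z_5=7, Z_2=-2]  = 47

47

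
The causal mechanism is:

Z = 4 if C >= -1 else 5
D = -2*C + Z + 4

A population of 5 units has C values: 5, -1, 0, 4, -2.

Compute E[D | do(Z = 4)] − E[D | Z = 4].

1.6

Every unit gets Z=4 under the intervention. D values become -2, 10, 8, 0, 12; E[D|do(Z=4)] = 5.6.
E[D|Z=4] averages over only the 4 units with Z=4 (C = 5, -1, 0, 4): D = -2, 10, 8, 0, mean 4.
Difference = 5.6 − 4 = 1.6.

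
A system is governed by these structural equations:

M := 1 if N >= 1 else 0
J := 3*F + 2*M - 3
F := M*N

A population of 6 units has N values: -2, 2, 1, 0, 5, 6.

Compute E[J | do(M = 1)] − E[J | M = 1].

-4.5

do(M=1) breaks M's dependence on N. With M=1 fixed, J across the units is -7, 5, 2, -1, 14, 17, mean 5.
Conditioning on M=1 selects the 4 unit(s) with N ∈ {2, 1, 5, 6}. Their J values: 5, 2, 14, 17. Mean = 9.5.
Difference = 5 − 9.5 = -4.5.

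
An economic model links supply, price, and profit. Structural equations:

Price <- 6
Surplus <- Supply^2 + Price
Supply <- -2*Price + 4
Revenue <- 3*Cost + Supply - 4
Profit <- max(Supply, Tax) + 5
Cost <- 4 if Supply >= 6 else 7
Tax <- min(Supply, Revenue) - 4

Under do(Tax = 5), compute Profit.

The intervention breaks the incoming arrows to Tax: Tax <- min(Supply, Revenue) - 4 no longer applies, and Tax = 5.
Supply = -2*Price + 4  [with Price=6]  = -8
Profit = max(Supply, Tax) + 5  [with Supply=-8, Tax=5]  = 10

10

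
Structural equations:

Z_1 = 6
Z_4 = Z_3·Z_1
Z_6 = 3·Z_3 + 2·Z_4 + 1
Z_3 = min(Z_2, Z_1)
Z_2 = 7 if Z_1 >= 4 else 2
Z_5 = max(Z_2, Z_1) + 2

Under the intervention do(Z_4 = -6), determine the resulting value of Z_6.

7

Under do(Z_4=-6), the mechanism Z_4 = Z_3·Z_1 is discarded; Z_4 is fixed at -6.
Z_2 = 7 if Z_1 >= 4 else 2  [with Z_1=6]  = 7
Z_3 = min(Z_2, Z_1)  [with Z_2=7, Z_1=6]  = 6
Z_6 = 3·Z_3 + 2·Z_4 + 1  [with Z_3=6, Z_4=-6]  = 7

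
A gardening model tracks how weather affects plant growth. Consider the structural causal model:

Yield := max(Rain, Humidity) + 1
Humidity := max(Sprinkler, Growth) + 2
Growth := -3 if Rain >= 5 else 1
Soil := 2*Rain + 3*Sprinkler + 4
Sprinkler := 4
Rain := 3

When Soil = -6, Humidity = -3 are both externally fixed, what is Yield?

4

Setting Soil = -6, Humidity = -3 by intervention discards those variables' equations.
Yield = max(Rain, Humidity) + 1  [with Rain=3, Humidity=-3]  = 4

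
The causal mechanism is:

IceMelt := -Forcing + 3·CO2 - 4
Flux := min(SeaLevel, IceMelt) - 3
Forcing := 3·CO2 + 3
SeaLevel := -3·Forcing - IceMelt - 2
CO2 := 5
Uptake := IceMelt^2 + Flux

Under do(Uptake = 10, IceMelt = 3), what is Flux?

-62

Under do(Uptake = 10, IceMelt = 3), each intervened variable's structural equation is replaced by its fixed value.
Forcing = 3·CO2 + 3  [with CO2=5]  = 18
SeaLevel = -3·Forcing - IceMelt - 2  [with Forcing=18, IceMelt=3]  = -59
Flux = min(SeaLevel, IceMelt) - 3  [with SeaLevel=-59, IceMelt=3]  = -62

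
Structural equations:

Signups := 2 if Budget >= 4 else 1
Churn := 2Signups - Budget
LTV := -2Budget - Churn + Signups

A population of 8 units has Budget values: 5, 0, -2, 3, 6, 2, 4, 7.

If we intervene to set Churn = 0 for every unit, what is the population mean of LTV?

-4.75

do(Churn=0) breaks Churn's dependence on Budget. With Churn=0 fixed, LTV across the units is -8, 1, 5, -5, -10, -3, -6, -12, mean -4.75.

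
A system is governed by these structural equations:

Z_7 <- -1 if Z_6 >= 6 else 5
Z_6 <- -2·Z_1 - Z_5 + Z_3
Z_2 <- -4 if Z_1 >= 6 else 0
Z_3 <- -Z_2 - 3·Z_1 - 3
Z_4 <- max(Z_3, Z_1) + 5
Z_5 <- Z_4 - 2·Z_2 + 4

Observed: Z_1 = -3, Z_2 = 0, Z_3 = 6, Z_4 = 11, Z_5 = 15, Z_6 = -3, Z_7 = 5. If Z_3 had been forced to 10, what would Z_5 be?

19

do(Z_3=10) replaces the equation Z_3 <- -Z_2 - 3·Z_1 - 3 with the constant Z_3 = 10.
Z_2 = -4 if Z_1 >= 6 else 0  [with Z_1=-3]  = 0
Z_4 = max(Z_3, Z_1) + 5  [with Z_3=10, Z_1=-3]  = 15
Z_5 = Z_4 - 2·Z_2 + 4  [with Z_4=15, Z_2=0]  = 19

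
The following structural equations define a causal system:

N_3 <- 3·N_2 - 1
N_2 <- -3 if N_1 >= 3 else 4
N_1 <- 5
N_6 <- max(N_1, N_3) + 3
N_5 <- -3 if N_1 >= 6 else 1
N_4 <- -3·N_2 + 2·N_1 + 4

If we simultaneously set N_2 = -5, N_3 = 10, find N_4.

Setting N_2 = -5, N_3 = 10 by intervention discards those variables' equations.
N_4 = -3·N_2 + 2·N_1 + 4  [with N_2=-5, N_1=5]  = 29

29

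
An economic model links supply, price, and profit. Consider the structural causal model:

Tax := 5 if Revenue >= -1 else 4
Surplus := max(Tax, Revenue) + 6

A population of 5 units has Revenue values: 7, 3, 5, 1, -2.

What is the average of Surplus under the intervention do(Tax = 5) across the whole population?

11.4

Under do(Tax=5), Tax's equation is replaced by Tax=5 for every unit. Per-unit Surplus: 13, 11, 11, 11, 11. Mean = 11.4.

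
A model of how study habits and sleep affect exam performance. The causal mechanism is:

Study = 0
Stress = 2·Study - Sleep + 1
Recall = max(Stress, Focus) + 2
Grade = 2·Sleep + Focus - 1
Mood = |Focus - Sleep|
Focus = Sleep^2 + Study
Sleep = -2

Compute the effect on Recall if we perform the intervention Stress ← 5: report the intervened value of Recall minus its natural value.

1

The intervention breaks the incoming arrows to Stress: Stress = 2·Study - Sleep + 1 no longer applies, and Stress = 5.
Focus = Sleep^2 + Study  [with Sleep=-2, Study=0]  = 4
Recall = max(Stress, Focus) + 2  [with Stress=5, Focus=4]  = 7
Without intervention: Stress = 2·Study - Sleep + 1  [with Study=0, Sleep=-2]  = 3; Focus = Sleep^2 + Study  [with Sleep=-2, Study=0]  = 4; Recall = max(Stress, Focus) + 2  [with Stress=3, Focus=4]  = 6.
Change = 7 − 6 = 1.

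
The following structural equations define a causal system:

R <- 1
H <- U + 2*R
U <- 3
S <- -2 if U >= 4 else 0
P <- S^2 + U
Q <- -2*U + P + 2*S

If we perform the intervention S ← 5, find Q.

do(S=5) replaces the equation S <- -2 if U >= 4 else 0 with the constant S = 5.
P = S^2 + U  [with S=5, U=3]  = 28
Q = -2*U + P + 2*S  [with U=3, P=28, S=5]  = 32

32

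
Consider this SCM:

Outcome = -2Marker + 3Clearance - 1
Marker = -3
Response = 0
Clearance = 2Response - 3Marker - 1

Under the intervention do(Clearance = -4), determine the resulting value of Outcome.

The intervention breaks the incoming arrows to Clearance: Clearance = 2Response - 3Marker - 1 no longer applies, and Clearance = -4.
Outcome = -2Marker + 3Clearance - 1  [with Marker=-3, Clearance=-4]  = -7

-7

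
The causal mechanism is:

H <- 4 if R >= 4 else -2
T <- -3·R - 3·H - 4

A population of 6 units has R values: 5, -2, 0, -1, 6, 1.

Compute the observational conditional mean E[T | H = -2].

3.5

Observing H=-2 restricts to units where H's equation naturally yields -2: R ∈ {-2, 0, -1, 1}. In that subpopulation T = 8, 2, 5, -1, mean 3.5.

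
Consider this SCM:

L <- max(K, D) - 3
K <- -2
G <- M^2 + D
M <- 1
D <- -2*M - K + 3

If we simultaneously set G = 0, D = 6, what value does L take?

Under do(G = 0, D = 6), each intervened variable's structural equation is replaced by its fixed value.
L = max(K, D) - 3  [with K=-2, D=6]  = 3

3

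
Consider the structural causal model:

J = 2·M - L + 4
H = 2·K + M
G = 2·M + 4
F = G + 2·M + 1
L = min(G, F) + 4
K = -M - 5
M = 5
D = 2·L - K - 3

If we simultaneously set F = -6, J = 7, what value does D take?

3

Setting F = -6, J = 7 by intervention discards those variables' equations.
G = 2·M + 4  [with M=5]  = 14
L = min(G, F) + 4  [with G=14, F=-6]  = -2
K = -M - 5  [with M=5]  = -10
D = 2·L - K - 3  [with L=-2, K=-10]  = 3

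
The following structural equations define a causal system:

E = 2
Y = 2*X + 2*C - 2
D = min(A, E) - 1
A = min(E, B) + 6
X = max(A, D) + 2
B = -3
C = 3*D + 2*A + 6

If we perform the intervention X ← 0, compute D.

1

The intervention breaks the incoming arrows to X: X = max(A, D) + 2 no longer applies, and X = 0.
Since D is not a descendant of the intervened variable, it is unaffected.
A = min(E, B) + 6  [with E=2, B=-3]  = 3
D = min(A, E) - 1  [with A=3, E=2]  = 1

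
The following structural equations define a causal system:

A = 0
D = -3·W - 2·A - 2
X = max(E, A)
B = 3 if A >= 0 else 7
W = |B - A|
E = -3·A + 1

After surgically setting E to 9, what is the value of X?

The intervention breaks the incoming arrows to E: E = -3·A + 1 no longer applies, and E = 9.
X = max(E, A)  [with E=9, A=0]  = 9

9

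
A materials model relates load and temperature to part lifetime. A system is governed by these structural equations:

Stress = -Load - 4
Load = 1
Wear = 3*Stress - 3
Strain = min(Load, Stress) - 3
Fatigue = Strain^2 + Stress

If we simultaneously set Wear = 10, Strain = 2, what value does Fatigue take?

The joint intervention fixes Wear = 10, Strain = 2, removing each variable's own equation.
Stress = -Load - 4  [with Load=1]  = -5
Fatigue = Strain^2 + Stress  [with Strain=2, Stress=-5]  = -1

-1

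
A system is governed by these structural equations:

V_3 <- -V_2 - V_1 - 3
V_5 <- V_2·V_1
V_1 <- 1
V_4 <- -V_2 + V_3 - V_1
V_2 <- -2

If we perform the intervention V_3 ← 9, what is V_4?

10

The intervention breaks the incoming arrows to V_3: V_3 <- -V_2 - V_1 - 3 no longer applies, and V_3 = 9.
V_4 = -V_2 + V_3 - V_1  [with V_2=-2, V_3=9, V_1=1]  = 10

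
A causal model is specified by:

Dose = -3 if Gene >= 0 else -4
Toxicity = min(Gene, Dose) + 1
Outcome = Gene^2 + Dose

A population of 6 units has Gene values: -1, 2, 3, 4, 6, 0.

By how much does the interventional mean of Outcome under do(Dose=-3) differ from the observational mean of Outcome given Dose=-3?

-2

Under do(Dose=-3), Dose's equation is replaced by Dose=-3 for every unit. Per-unit Outcome: -2, 1, 6, 13, 33, -3. Mean = 8.
E[Outcome|Dose=-3] averages over only the 5 units with Dose=-3 (Gene = 2, 3, 4, 6, 0): Outcome = 1, 6, 13, 33, -3, mean 10.
Difference = 8 − 10 = -2.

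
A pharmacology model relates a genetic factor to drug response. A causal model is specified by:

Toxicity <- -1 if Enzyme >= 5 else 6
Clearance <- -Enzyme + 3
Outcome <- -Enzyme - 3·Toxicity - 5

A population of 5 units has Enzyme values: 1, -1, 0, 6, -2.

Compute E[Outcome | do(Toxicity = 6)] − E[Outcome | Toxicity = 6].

-1.3

Every unit gets Toxicity=6 under the intervention. Outcome values become -24, -22, -23, -29, -21; E[Outcome|do(Toxicity=6)] = -23.8.
Conditioning on Toxicity=6 selects the 4 unit(s) with Enzyme ∈ {1, -1, 0, -2}. Their Outcome values: -24, -22, -23, -21. Mean = -22.5.
Difference = -23.8 − (-22.5) = -1.3.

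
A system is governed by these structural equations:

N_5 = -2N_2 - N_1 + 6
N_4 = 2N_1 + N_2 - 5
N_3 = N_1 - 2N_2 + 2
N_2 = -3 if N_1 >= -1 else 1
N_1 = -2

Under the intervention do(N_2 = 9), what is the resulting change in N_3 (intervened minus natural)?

-16

The intervention breaks the incoming arrows to N_2: N_2 = -3 if N_1 >= -1 else 1 no longer applies, and N_2 = 9.
N_3 = N_1 - 2N_2 + 2  [with N_1=-2, N_2=9]  = -18
Without intervention: N_2 = -3 if N_1 >= -1 else 1  [with N_1=-2]  = 1; N_3 = N_1 - 2N_2 + 2  [with N_1=-2, N_2=1]  = -2.
Change = -18 − (-2) = -16.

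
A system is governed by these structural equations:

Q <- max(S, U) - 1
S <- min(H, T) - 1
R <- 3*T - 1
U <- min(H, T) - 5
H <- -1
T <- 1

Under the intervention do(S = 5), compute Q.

The intervention breaks the incoming arrows to S: S <- min(H, T) - 1 no longer applies, and S = 5.
U = min(H, T) - 5  [with H=-1, T=1]  = -6
Q = max(S, U) - 1  [with S=5, U=-6]  = 4

4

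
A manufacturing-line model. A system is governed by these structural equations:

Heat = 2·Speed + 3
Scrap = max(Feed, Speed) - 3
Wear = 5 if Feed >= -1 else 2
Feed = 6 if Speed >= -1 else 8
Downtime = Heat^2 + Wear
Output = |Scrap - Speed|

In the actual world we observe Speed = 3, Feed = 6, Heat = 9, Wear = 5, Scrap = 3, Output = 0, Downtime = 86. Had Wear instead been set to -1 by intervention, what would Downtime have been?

The intervention breaks the incoming arrows to Wear: Wear = 5 if Feed >= -1 else 2 no longer applies, and Wear = -1.
Heat = 2·Speed + 3  [with Speed=3]  = 9
Downtime = Heat^2 + Wear  [with Heat=9, Wear=-1]  = 80

80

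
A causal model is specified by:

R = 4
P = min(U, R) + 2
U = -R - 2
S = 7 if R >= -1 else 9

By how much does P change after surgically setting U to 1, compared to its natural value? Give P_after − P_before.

The intervention breaks the incoming arrows to U: U = -R - 2 no longer applies, and U = 1.
P = min(U, R) + 2  [with U=1, R=4]  = 3
Without intervention: U = -R - 2  [with R=4]  = -6; P = min(U, R) + 2  [with U=-6, R=4]  = -4.
Change = 3 − (-4) = 7.

7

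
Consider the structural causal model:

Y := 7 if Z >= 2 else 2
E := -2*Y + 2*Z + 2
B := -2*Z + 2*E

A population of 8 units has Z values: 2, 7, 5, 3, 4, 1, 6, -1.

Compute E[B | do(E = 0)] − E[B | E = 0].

Every unit gets E=0 under the intervention. B values become -4, -14, -10, -6, -8, -2, -12, 2; E[B|do(E=0)] = -6.75.
E[B|E=0] averages over only the 2 units with E=0 (Z = 1, 6): B = -2, -12, mean -7.
Difference = -6.75 − (-7) = 0.25.

0.25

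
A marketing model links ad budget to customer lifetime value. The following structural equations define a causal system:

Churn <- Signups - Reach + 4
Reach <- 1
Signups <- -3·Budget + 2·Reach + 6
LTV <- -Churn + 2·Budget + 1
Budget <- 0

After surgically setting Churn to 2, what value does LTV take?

-1

Intervening sets Churn = 2 and removes its equation (Churn <- Signups - Reach + 4).
LTV = -Churn + 2·Budget + 1  [with Churn=2, Budget=0]  = -1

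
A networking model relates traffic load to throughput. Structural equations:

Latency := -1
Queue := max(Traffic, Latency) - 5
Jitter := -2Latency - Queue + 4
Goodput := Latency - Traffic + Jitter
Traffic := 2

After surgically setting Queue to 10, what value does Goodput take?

do(Queue=10) replaces the equation Queue := max(Traffic, Latency) - 5 with the constant Queue = 10.
Jitter = -2Latency - Queue + 4  [with Latency=-1, Queue=10]  = -4
Goodput = Latency - Traffic + Jitter  [with Latency=-1, Traffic=2, Jitter=-4]  = -7

-7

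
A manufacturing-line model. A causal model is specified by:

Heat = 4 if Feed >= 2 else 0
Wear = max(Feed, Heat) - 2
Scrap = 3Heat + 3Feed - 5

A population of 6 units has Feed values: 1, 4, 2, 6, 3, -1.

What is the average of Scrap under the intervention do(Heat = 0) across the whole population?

2.5

do(Heat=0) breaks Heat's dependence on Feed. With Heat=0 fixed, Scrap across the units is -2, 7, 1, 13, 4, -8, mean 2.5.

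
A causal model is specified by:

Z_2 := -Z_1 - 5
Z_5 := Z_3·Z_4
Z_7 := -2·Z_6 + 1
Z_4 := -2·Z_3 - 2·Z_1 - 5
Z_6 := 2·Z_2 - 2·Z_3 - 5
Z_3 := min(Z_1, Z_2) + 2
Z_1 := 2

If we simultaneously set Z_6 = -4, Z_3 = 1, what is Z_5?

Under do(Z_6 = -4, Z_3 = 1), each intervened variable's structural equation is replaced by its fixed value.
Z_4 = -2·Z_3 - 2·Z_1 - 5  [with Z_3=1, Z_1=2]  = -11
Z_5 = Z_3·Z_4  [with Z_3=1, Z_4=-11]  = -11

-11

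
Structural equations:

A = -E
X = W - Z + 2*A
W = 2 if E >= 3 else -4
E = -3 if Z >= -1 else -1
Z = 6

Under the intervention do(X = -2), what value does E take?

-3

Under do(X=-2), the mechanism X = W - Z + 2*A is discarded; X is fixed at -2.
No directed path runs from X to E, so E keeps its natural value.
E = -3 if Z >= -1 else -1  [with Z=6]  = -3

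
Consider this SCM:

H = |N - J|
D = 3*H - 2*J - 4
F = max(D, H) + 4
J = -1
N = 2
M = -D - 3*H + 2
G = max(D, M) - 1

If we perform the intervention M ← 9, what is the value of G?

8

The intervention breaks the incoming arrows to M: M = -D - 3*H + 2 no longer applies, and M = 9.
H = |N - J|  [with N=2, J=-1]  = 3
D = 3*H - 2*J - 4  [with H=3, J=-1]  = 7
G = max(D, M) - 1  [with D=7, M=9]  = 8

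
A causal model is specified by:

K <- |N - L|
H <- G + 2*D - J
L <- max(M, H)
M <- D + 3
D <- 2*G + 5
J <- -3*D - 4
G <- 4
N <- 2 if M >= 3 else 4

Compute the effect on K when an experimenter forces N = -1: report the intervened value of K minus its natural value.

3

do(N=-1) replaces the equation N <- 2 if M >= 3 else 4 with the constant N = -1.
D = 2*G + 5  [with G=4]  = 13
J = -3*D - 4  [with D=13]  = -43
H = G + 2*D - J  [with G=4, D=13, J=-43]  = 73
M = D + 3  [with D=13]  = 16
L = max(M, H)  [with M=16, H=73]  = 73
K = |N - L|  [with N=-1, L=73]  = 74
Without intervention: D = 2*G + 5  [with G=4]  = 13; J = -3*D - 4  [with D=13]  = -43; H = G + 2*D - J  [with G=4, D=13, J=-43]  = 73; M = D + 3  [with D=13]  = 16; L = max(M, H)  [with M=16, H=73]  = 73; N = 2 if M >= 3 else 4  [with M=16]  = 2; K = |N - L|  [with N=2, L=73]  = 71.
Change = 74 − 71 = 3.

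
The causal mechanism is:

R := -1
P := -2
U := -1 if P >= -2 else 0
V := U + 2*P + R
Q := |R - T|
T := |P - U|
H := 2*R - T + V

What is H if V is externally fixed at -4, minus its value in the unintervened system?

The intervention breaks the incoming arrows to V: V := U + 2*P + R no longer applies, and V = -4.
U = -1 if P >= -2 else 0  [with P=-2]  = -1
T = |P - U|  [with P=-2, U=-1]  = 1
H = 2*R - T + V  [with R=-1, T=1, V=-4]  = -7
Without intervention: U = -1 if P >= -2 else 0  [with P=-2]  = -1; V = U + 2*P + R  [with U=-1, P=-2, R=-1]  = -6; T = |P - U|  [with P=-2, U=-1]  = 1; H = 2*R - T + V  [with R=-1, T=1, V=-6]  = -9.
Change = -7 − (-9) = 2.

2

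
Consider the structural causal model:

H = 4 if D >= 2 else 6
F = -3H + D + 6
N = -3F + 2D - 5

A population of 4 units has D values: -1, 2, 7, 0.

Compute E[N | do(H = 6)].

29

do(H=6) breaks H's dependence on D. With H=6 fixed, N across the units is 32, 29, 24, 31, mean 29.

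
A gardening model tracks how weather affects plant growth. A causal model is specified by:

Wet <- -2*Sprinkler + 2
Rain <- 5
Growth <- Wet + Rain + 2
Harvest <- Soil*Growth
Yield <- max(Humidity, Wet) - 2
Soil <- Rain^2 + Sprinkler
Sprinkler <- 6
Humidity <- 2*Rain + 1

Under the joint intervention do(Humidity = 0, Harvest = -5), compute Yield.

Under do(Humidity = 0, Harvest = -5), each intervened variable's structural equation is replaced by its fixed value.
Wet = -2*Sprinkler + 2  [with Sprinkler=6]  = -10
Yield = max(Humidity, Wet) - 2  [with Humidity=0, Wet=-10]  = -2

-2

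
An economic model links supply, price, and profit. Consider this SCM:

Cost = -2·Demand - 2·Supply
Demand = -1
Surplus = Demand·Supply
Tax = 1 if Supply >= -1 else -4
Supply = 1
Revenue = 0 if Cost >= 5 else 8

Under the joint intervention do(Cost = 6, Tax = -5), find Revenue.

0

The joint intervention fixes Cost = 6, Tax = -5, removing each variable's own equation.
Revenue = 0 if Cost >= 5 else 8  [with Cost=6]  = 0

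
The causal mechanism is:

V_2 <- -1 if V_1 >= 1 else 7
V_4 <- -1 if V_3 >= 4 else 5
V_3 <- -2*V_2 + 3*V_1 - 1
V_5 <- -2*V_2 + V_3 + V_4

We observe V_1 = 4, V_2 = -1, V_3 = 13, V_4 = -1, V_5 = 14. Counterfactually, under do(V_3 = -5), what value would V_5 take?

do(V_3=-5) replaces the equation V_3 <- -2*V_2 + 3*V_1 - 1 with the constant V_3 = -5.
V_2 = -1 if V_1 >= 1 else 7  [with V_1=4]  = -1
V_4 = -1 if V_3 >= 4 else 5  [with V_3=-5]  = 5
V_5 = -2*V_2 + V_3 + V_4  [with V_2=-1, V_3=-5, V_4=5]  = 2

2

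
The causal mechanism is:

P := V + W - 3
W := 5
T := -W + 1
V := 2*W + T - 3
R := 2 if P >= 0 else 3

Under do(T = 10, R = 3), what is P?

The joint intervention fixes T = 10, R = 3, removing each variable's own equation.
V = 2*W + T - 3  [with W=5, T=10]  = 17
P = V + W - 3  [with V=17, W=5]  = 19

19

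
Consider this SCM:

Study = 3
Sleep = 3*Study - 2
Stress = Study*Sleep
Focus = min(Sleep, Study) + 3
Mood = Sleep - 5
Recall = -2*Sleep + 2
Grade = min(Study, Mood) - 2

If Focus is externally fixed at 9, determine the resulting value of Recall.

-12

Under do(Focus=9), the mechanism Focus = min(Sleep, Study) + 3 is discarded; Focus is fixed at 9.
Since Recall is not a descendant of the intervened variable, it is unaffected.
Sleep = 3*Study - 2  [with Study=3]  = 7
Recall = -2*Sleep + 2  [with Sleep=7]  = -12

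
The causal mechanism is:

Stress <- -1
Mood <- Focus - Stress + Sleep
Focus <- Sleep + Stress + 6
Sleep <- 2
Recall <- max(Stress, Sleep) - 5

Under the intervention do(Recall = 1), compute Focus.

7

do(Recall=1) replaces the equation Recall <- max(Stress, Sleep) - 5 with the constant Recall = 1.
Focus is not downstream of the intervention, so its value is determined by the original equations.
Focus = Sleep + Stress + 6  [with Sleep=2, Stress=-1]  = 7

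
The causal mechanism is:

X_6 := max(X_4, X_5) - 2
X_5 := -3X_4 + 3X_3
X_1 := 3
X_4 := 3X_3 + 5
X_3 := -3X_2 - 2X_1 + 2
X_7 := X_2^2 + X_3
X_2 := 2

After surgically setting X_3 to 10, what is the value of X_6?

The intervention breaks the incoming arrows to X_3: X_3 := -3X_2 - 2X_1 + 2 no longer applies, and X_3 = 10.
X_4 = 3X_3 + 5  [with X_3=10]  = 35
X_5 = -3X_4 + 3X_3  [with X_4=35, X_3=10]  = -75
X_6 = max(X_4, X_5) - 2  [with X_4=35, X_5=-75]  = 33

33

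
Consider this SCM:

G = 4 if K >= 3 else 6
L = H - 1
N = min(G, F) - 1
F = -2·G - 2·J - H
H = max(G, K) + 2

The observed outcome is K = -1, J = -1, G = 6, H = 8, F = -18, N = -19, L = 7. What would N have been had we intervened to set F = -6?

-7

The intervention breaks the incoming arrows to F: F = -2·G - 2·J - H no longer applies, and F = -6.
G = 4 if K >= 3 else 6  [with K=-1]  = 6
N = min(G, F) - 1  [with G=6, F=-6]  = -7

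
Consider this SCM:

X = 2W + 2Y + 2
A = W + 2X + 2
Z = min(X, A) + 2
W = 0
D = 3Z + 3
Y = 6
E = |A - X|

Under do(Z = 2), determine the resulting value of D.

Under do(Z=2), the mechanism Z = min(X, A) + 2 is discarded; Z is fixed at 2.
D = 3Z + 3  [with Z=2]  = 9

9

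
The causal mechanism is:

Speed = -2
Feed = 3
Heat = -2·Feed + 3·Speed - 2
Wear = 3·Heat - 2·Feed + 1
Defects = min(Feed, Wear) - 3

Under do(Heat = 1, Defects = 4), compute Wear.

The joint intervention fixes Heat = 1, Defects = 4, removing each variable's own equation.
Wear = 3·Heat - 2·Feed + 1  [with Heat=1, Feed=3]  = -2

-2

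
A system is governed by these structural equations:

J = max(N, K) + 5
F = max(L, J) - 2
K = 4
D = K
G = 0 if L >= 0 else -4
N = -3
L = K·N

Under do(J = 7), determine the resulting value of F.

Under do(J=7), the mechanism J = max(N, K) + 5 is discarded; J is fixed at 7.
L = K·N  [with K=4, N=-3]  = -12
F = max(L, J) - 2  [with L=-12, J=7]  = 5

5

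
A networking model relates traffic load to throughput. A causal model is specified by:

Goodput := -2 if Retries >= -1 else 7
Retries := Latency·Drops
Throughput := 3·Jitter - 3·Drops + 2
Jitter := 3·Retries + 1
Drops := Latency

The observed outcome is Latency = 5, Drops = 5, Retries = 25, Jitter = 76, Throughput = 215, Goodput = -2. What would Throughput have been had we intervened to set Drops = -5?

-205

do(Drops=-5) replaces the equation Drops := Latency with the constant Drops = -5.
Retries = Latency·Drops  [with Latency=5, Drops=-5]  = -25
Jitter = 3·Retries + 1  [with Retries=-25]  = -74
Throughput = 3·Jitter - 3·Drops + 2  [with Jitter=-74, Drops=-5]  = -205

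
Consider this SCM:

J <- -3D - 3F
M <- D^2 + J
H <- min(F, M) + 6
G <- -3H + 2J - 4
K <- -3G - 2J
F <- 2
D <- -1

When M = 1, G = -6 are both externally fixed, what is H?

Setting M = 1, G = -6 by intervention discards those variables' equations.
H = min(F, M) + 6  [with F=2, M=1]  = 7

7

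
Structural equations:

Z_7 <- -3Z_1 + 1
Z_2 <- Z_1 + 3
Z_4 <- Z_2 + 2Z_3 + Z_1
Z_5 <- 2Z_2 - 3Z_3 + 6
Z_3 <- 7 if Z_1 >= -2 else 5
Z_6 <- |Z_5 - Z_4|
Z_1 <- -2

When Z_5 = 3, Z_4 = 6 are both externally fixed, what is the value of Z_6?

3

Setting Z_5 = 3, Z_4 = 6 by intervention discards those variables' equations.
Z_6 = |Z_5 - Z_4|  [with Z_5=3, Z_4=6]  = 3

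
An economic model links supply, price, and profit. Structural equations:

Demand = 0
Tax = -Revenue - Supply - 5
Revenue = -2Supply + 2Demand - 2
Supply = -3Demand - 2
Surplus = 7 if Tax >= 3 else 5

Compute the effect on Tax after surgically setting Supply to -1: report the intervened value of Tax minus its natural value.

1

Under do(Supply=-1), the mechanism Supply = -3Demand - 2 is discarded; Supply is fixed at -1.
Revenue = -2Supply + 2Demand - 2  [with Supply=-1, Demand=0]  = 0
Tax = -Revenue - Supply - 5  [with Revenue=0, Supply=-1]  = -4
Without intervention: Supply = -3Demand - 2  [with Demand=0]  = -2; Revenue = -2Supply + 2Demand - 2  [with Supply=-2, Demand=0]  = 2; Tax = -Revenue - Supply - 5  [with Revenue=2, Supply=-2]  = -5.
Change = -4 − (-5) = 1.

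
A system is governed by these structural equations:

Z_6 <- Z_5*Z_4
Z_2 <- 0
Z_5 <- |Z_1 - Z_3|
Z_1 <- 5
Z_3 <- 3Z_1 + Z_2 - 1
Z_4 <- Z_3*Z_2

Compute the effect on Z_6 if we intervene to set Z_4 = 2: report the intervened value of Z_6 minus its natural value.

Under do(Z_4=2), the mechanism Z_4 <- Z_3*Z_2 is discarded; Z_4 is fixed at 2.
Z_3 = 3Z_1 + Z_2 - 1  [with Z_1=5, Z_2=0]  = 14
Z_5 = |Z_1 - Z_3|  [with Z_1=5, Z_3=14]  = 9
Z_6 = Z_5*Z_4  [with Z_5=9, Z_4=2]  = 18
Without intervention: Z_3 = 3Z_1 + Z_2 - 1  [with Z_1=5, Z_2=0]  = 14; Z_4 = Z_3*Z_2  [with Z_3=14, Z_2=0]  = 0; Z_5 = |Z_1 - Z_3|  [with Z_1=5, Z_3=14]  = 9; Z_6 = Z_5*Z_4  [with Z_5=9, Z_4=0]  = 0.
Change = 18 − 0 = 18.

18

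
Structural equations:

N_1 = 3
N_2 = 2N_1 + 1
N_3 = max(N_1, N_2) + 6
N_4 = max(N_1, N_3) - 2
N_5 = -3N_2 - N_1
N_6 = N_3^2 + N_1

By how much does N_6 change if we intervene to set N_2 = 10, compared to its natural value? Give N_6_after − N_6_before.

Under do(N_2=10), the mechanism N_2 = 2N_1 + 1 is discarded; N_2 is fixed at 10.
N_3 = max(N_1, N_2) + 6  [with N_1=3, N_2=10]  = 16
N_6 = N_3^2 + N_1  [with N_3=16, N_1=3]  = 259
Without intervention: N_2 = 2N_1 + 1  [with N_1=3]  = 7; N_3 = max(N_1, N_2) + 6  [with N_1=3, N_2=7]  = 13; N_6 = N_3^2 + N_1  [with N_3=13, N_1=3]  = 172.
Change = 259 − 172 = 87.

87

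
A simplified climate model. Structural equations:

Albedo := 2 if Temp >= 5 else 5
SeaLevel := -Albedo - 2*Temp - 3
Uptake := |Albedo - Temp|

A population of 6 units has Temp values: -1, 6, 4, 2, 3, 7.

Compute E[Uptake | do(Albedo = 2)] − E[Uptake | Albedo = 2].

do(Albedo=2) breaks Albedo's dependence on Temp. With Albedo=2 fixed, Uptake across the units is 3, 4, 2, 0, 1, 5, mean 2.5.
Observing Albedo=2 restricts to units where Albedo's equation naturally yields 2: Temp ∈ {6, 7}. In that subpopulation Uptake = 4, 5, mean 4.5.
Difference = 2.5 − 4.5 = -2.

-2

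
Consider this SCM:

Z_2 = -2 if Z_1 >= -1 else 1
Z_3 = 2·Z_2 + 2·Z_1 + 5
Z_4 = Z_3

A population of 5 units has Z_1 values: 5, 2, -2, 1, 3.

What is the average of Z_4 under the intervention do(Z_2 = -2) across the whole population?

Every unit gets Z_2=-2 under the intervention. Z_4 values become 11, 5, -3, 3, 7; E[Z_4|do(Z_2=-2)] = 4.6.

4.6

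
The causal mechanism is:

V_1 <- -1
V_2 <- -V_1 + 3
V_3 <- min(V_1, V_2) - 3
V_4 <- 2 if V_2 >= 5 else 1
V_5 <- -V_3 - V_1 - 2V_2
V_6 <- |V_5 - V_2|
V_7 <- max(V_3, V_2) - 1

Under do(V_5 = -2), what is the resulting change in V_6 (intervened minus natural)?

The intervention breaks the incoming arrows to V_5: V_5 <- -V_3 - V_1 - 2V_2 no longer applies, and V_5 = -2.
V_2 = -V_1 + 3  [with V_1=-1]  = 4
V_6 = |V_5 - V_2|  [with V_5=-2, V_2=4]  = 6
Without intervention: V_2 = -V_1 + 3  [with V_1=-1]  = 4; V_3 = min(V_1, V_2) - 3  [with V_1=-1, V_2=4]  = -4; V_5 = -V_3 - V_1 - 2V_2  [with V_3=-4, V_1=-1, V_2=4]  = -3; V_6 = |V_5 - V_2|  [with V_5=-3, V_2=4]  = 7.
Change = 6 − 7 = -1.

-1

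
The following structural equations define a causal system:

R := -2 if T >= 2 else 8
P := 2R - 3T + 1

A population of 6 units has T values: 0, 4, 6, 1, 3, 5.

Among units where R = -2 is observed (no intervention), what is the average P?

-16.5

E[P|R=-2] averages over only the 4 units with R=-2 (T = 4, 6, 3, 5): P = -15, -21, -12, -18, mean -16.5.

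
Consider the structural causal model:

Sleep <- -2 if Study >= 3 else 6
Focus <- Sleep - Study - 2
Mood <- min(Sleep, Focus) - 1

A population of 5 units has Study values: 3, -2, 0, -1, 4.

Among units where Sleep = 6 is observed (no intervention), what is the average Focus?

Conditioning on Sleep=6 selects the 3 unit(s) with Study ∈ {-2, 0, -1}. Their Focus values: 6, 4, 5. Mean = 5.

5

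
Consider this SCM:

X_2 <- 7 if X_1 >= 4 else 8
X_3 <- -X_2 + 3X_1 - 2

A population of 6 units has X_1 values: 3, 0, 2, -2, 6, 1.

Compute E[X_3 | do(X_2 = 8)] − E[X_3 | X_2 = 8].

2.6

Under do(X_2=8), X_2's equation is replaced by X_2=8 for every unit. Per-unit X_3: -1, -10, -4, -16, 8, -7. Mean = -5.
Observing X_2=8 restricts to units where X_2's equation naturally yields 8: X_1 ∈ {3, 0, 2, -2, 1}. In that subpopulation X_3 = -1, -10, -4, -16, -7, mean -7.6.
Difference = -5 − (-7.6) = 2.6.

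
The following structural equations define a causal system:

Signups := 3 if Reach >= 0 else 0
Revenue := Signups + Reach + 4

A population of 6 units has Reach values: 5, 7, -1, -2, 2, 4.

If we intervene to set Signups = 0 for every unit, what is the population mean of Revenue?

The intervention sets Signups=0 in all 6 units regardless of Reach. Recomputing Revenue per unit gives 9, 11, 3, 2, 6, 8; average 6.5.

6.5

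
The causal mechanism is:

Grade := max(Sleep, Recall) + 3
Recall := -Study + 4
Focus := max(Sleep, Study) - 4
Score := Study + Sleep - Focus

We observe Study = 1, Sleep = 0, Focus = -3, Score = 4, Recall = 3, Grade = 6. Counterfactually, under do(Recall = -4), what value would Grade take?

The intervention breaks the incoming arrows to Recall: Recall := -Study + 4 no longer applies, and Recall = -4.
Grade = max(Sleep, Recall) + 3  [with Sleep=0, Recall=-4]  = 3

3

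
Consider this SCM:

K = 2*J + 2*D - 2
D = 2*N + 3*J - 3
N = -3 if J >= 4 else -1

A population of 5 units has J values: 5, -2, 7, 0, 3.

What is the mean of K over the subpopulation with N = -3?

28

Observing N=-3 restricts to units where N's equation naturally yields -3: J ∈ {5, 7}. In that subpopulation K = 20, 36, mean 28.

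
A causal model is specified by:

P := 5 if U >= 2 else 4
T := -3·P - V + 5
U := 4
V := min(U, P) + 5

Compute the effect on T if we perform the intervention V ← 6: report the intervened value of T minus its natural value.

3

The intervention breaks the incoming arrows to V: V := min(U, P) + 5 no longer applies, and V = 6.
P = 5 if U >= 2 else 4  [with U=4]  = 5
T = -3·P - V + 5  [with P=5, V=6]  = -16
Without intervention: P = 5 if U >= 2 else 4  [with U=4]  = 5; V = min(U, P) + 5  [with U=4, P=5]  = 9; T = -3·P - V + 5  [with P=5, V=9]  = -19.
Change = -16 − (-19) = 3.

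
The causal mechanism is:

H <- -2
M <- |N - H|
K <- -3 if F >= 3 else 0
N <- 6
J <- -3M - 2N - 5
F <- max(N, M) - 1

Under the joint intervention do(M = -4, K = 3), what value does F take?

5

Setting M = -4, K = 3 by intervention discards those variables' equations.
F = max(N, M) - 1  [with N=6, M=-4]  = 5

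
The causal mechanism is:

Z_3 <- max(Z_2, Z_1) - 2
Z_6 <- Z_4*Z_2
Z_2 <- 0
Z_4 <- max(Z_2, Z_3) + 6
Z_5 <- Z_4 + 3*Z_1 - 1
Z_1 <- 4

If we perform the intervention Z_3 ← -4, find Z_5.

do(Z_3=-4) replaces the equation Z_3 <- max(Z_2, Z_1) - 2 with the constant Z_3 = -4.
Z_4 = max(Z_2, Z_3) + 6  [with Z_2=0, Z_3=-4]  = 6
Z_5 = Z_4 + 3*Z_1 - 1  [with Z_4=6, Z_1=4]  = 17

17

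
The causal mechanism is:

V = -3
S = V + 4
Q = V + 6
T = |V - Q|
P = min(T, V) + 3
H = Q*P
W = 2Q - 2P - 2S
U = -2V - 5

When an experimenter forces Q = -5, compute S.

Under do(Q=-5), the mechanism Q = V + 6 is discarded; Q is fixed at -5.
Since S is not a descendant of the intervened variable, it is unaffected.
S = V + 4  [with V=-3]  = 1

1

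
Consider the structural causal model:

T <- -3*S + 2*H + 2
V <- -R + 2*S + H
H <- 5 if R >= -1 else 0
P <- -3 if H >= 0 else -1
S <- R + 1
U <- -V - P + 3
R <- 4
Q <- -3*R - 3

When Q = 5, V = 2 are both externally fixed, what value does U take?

4

Under do(Q = 5, V = 2), each intervened variable's structural equation is replaced by its fixed value.
H = 5 if R >= -1 else 0  [with R=4]  = 5
P = -3 if H >= 0 else -1  [with H=5]  = -3
U = -V - P + 3  [with V=2, P=-3]  = 4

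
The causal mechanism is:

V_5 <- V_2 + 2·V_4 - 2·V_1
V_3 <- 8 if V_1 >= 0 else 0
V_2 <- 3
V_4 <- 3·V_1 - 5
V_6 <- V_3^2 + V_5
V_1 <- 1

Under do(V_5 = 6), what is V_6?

The intervention breaks the incoming arrows to V_5: V_5 <- V_2 + 2·V_4 - 2·V_1 no longer applies, and V_5 = 6.
V_3 = 8 if V_1 >= 0 else 0  [with V_1=1]  = 8
V_6 = V_3^2 + V_5  [with V_3=8, V_5=6]  = 70

70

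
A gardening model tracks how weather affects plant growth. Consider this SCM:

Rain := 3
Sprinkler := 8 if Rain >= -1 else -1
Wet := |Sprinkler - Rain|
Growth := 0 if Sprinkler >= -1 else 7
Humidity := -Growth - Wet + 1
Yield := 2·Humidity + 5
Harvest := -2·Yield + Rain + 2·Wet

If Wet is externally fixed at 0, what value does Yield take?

7

The intervention breaks the incoming arrows to Wet: Wet := |Sprinkler - Rain| no longer applies, and Wet = 0.
Sprinkler = 8 if Rain >= -1 else -1  [with Rain=3]  = 8
Growth = 0 if Sprinkler >= -1 else 7  [with Sprinkler=8]  = 0
Humidity = -Growth - Wet + 1  [with Growth=0, Wet=0]  = 1
Yield = 2·Humidity + 5  [with Humidity=1]  = 7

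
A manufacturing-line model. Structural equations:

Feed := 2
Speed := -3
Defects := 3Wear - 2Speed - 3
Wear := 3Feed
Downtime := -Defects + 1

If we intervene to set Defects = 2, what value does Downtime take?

-1

Intervening sets Defects = 2 and removes its equation (Defects := 3Wear - 2Speed - 3).
Downtime = -Defects + 1  [with Defects=2]  = -1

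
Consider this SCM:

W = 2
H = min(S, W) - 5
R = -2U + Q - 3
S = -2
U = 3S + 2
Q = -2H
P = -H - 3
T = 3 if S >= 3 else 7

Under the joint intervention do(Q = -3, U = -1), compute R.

Under do(Q = -3, U = -1), each intervened variable's structural equation is replaced by its fixed value.
R = -2U + Q - 3  [with U=-1, Q=-3]  = -4

-4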